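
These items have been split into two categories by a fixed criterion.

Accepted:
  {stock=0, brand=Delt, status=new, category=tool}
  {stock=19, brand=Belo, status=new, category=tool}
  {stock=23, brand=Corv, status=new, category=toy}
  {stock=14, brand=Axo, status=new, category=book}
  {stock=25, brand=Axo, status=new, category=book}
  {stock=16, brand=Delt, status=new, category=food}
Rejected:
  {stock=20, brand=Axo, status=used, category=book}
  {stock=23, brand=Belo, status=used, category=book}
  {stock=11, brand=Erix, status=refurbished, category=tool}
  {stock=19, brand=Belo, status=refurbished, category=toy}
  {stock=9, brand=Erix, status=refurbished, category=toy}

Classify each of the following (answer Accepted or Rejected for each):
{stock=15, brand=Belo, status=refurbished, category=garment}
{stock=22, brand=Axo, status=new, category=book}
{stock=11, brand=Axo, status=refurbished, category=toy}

Rejected, Accepted, Rejected

The common property of the 'Accepted' items is: status is new. No 'Rejected' item has it.
{stock=15, brand=Belo, status=refurbished, category=garment} — status is refurbished, hence Rejected.
{stock=22, brand=Axo, status=new, category=book} — status is new, hence Accepted.
{stock=11, brand=Axo, status=refurbished, category=toy} — status is refurbished, hence Rejected.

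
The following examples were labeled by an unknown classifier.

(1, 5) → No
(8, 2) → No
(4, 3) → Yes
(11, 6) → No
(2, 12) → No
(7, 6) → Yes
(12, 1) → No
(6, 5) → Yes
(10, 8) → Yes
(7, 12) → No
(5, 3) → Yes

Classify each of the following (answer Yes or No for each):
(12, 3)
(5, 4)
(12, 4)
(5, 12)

No, Yes, No, No

Rule: |first − second| ≤ 2. This holds for each 'Yes' example and fails for each 'No' one.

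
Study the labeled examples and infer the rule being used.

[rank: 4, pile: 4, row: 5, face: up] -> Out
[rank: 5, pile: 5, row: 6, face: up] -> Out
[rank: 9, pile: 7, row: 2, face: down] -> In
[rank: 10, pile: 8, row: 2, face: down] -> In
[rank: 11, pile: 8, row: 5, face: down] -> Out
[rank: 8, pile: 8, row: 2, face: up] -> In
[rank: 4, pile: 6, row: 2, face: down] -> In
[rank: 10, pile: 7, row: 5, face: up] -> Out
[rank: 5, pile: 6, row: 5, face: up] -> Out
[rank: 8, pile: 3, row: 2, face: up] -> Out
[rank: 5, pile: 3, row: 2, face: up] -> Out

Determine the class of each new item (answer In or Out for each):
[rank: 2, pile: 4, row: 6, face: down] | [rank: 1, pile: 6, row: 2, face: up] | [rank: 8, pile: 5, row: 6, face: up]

Out, In, Out

'In' ⟺ row = 2 AND pile ≥ 4.
[rank: 2, pile: 4, row: 6, face: down]: row = 6, pile = 4 — does not fit, so Out.
[rank: 1, pile: 6, row: 2, face: up]: row = 2, pile = 6 — fits, so In.
[rank: 8, pile: 5, row: 6, face: up]: row = 6, pile = 5 — does not fit, so Out.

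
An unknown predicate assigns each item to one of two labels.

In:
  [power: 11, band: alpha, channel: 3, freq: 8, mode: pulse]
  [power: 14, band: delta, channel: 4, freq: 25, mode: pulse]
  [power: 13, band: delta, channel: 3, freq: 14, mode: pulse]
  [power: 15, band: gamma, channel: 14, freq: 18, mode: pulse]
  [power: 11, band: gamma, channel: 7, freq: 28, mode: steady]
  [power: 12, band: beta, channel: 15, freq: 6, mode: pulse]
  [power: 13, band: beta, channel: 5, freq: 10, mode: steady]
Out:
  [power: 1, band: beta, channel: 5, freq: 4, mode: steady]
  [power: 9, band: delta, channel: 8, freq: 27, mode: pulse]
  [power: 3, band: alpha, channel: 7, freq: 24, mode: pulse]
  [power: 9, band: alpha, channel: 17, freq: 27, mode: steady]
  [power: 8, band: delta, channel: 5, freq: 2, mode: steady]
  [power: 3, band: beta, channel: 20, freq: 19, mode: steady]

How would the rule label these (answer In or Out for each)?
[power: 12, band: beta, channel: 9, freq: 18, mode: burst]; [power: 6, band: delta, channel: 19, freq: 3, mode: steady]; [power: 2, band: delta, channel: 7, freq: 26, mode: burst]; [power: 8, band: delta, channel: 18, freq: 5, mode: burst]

In, Out, Out, Out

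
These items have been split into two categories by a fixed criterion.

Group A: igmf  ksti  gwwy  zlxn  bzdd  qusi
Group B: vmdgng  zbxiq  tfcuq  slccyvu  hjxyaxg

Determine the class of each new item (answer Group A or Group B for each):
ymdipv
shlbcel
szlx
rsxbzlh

Group B, Group B, Group A, Group B

All 'Group A' examples share one property — length 4 — and every 'Group B' example lacks it.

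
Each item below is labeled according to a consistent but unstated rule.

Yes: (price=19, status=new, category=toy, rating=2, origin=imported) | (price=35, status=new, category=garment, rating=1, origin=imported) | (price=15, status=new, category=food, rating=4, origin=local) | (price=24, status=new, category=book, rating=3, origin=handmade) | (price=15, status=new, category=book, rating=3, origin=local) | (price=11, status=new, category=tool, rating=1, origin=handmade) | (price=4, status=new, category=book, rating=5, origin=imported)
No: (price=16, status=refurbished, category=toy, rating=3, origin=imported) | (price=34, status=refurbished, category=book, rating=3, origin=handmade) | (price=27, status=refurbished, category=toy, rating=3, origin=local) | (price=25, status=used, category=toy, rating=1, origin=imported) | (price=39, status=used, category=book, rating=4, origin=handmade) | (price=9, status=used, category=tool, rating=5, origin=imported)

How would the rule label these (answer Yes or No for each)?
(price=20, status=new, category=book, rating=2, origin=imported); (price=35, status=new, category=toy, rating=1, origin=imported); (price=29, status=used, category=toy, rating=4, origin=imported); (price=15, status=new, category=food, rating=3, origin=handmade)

Every 'Yes' example satisfies: status is new. None of the 'No' examples do.

Yes, Yes, No, Yes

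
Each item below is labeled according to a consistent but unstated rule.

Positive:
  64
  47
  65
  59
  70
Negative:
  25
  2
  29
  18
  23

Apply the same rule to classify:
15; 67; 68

Every 'Positive' example satisfies: at least 47. None of the 'Negative' examples do.

Negative, Positive, Positive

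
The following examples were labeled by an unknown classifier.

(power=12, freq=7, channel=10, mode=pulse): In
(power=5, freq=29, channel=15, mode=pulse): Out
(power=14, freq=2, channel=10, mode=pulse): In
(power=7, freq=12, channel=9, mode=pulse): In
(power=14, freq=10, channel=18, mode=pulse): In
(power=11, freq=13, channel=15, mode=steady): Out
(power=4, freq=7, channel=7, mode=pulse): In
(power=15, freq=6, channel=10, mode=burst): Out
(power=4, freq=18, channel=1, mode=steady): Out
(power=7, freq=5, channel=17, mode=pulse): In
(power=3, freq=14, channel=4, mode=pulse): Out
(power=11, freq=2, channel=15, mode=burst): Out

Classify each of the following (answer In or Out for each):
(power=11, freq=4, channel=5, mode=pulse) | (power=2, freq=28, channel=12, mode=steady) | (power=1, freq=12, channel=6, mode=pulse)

The distinguishing property — mode is pulse AND freq ≤ 12 — holds for all the 'In' cases and none of the 'Out' cases.
(power=11, freq=4, channel=5, mode=pulse) → mode is pulse, freq = 4 → In.
(power=2, freq=28, channel=12, mode=steady) → mode is steady, freq = 28 → Out.
(power=1, freq=12, channel=6, mode=pulse) → mode is pulse, freq = 12 → In.

In, Out, In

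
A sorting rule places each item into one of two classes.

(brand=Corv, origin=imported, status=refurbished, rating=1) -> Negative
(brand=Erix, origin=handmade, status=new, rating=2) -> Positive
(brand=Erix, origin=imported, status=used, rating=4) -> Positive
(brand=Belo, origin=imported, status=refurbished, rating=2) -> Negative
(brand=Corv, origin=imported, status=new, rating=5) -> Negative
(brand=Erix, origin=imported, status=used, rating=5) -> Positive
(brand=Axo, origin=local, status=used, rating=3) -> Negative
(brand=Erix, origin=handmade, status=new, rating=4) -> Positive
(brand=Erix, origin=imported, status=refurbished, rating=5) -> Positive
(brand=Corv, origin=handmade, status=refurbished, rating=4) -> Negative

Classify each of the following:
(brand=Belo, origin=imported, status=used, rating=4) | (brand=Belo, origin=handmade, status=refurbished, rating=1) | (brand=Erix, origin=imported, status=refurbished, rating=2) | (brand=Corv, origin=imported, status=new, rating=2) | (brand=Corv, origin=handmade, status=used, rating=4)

The simplest hypothesis consistent with all the labels is: brand is Erix.
(brand=Belo, origin=imported, status=used, rating=4): brand is Belo — does not satisfy this, so Negative.
(brand=Belo, origin=handmade, status=refurbished, rating=1): brand is Belo — does not satisfy this, so Negative.
(brand=Erix, origin=imported, status=refurbished, rating=2): brand is Erix — fits, so Positive.
(brand=Corv, origin=imported, status=new, rating=2): brand is Corv — does not satisfy this, so Negative.
(brand=Corv, origin=handmade, status=used, rating=4): brand is Corv — does not satisfy this, so Negative.

Negative, Negative, Positive, Negative, Negative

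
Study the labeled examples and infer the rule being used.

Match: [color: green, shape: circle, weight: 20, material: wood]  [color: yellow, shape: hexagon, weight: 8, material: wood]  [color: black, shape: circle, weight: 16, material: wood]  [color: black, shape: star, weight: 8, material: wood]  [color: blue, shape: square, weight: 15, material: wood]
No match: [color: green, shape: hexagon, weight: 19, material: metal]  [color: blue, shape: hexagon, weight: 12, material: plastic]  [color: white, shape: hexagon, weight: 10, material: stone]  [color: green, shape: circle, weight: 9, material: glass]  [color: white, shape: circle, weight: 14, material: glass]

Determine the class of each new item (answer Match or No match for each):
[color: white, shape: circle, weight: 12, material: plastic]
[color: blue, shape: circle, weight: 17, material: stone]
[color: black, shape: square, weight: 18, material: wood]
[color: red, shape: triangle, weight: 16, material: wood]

The common property of the 'Match' items is: material is wood. No 'No match' item has it.

No match, No match, Match, Match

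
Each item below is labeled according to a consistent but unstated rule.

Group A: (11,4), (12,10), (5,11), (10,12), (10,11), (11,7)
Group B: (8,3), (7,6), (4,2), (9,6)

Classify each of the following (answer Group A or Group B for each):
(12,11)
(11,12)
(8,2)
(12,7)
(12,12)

Group A, Group A, Group B, Group A, Group A

The distinguishing property — max ≥ 10 — holds for all the 'Group A' cases and none of the 'Group B' cases.
(12,11) → max 12 → Group A.
(11,12) → max 12 → Group A.
(8,2) → max 8 → Group B.
(12,7) → max 12 → Group A.
(12,12) → max 12 → Group A.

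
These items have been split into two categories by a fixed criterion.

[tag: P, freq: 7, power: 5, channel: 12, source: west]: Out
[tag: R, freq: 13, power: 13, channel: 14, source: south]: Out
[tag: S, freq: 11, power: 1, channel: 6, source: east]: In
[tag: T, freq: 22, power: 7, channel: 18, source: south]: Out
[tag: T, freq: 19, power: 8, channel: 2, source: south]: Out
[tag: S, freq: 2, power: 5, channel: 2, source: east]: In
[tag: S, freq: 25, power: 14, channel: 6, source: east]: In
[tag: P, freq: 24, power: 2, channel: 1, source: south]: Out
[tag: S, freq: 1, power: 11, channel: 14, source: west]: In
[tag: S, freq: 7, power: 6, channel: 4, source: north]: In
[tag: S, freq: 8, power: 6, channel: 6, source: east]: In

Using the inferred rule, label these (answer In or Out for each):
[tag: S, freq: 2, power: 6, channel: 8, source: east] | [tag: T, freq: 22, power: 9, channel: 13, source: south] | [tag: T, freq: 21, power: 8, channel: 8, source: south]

In, Out, Out

Checking candidate rules against both groups, what survives is: tag is S.
[tag: S, freq: 2, power: 6, channel: 8, source: east]: In (tag is S).
[tag: T, freq: 22, power: 9, channel: 13, source: south]: Out (tag is T).
[tag: T, freq: 21, power: 8, channel: 8, source: south]: Out (tag is T).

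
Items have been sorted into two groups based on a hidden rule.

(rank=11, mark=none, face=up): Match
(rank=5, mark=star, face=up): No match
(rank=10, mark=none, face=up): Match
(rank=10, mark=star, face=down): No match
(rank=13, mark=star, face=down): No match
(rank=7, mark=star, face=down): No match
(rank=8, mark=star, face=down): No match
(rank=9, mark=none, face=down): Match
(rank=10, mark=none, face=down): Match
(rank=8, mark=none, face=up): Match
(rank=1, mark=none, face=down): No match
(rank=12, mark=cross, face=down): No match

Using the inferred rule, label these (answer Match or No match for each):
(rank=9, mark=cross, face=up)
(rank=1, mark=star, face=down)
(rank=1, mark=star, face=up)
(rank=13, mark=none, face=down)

A rule that fits every label: mark is none AND rank ≥ 5 — true of each 'Match' example, false of each 'No match' one.
(rank=9, mark=cross, face=up): No match (mark is cross, rank = 9).
(rank=1, mark=star, face=down): No match (mark is star, rank = 1).
(rank=1, mark=star, face=up): No match (mark is star, rank = 1).
(rank=13, mark=none, face=down): Match (mark is none, rank = 13).

No match, No match, No match, Match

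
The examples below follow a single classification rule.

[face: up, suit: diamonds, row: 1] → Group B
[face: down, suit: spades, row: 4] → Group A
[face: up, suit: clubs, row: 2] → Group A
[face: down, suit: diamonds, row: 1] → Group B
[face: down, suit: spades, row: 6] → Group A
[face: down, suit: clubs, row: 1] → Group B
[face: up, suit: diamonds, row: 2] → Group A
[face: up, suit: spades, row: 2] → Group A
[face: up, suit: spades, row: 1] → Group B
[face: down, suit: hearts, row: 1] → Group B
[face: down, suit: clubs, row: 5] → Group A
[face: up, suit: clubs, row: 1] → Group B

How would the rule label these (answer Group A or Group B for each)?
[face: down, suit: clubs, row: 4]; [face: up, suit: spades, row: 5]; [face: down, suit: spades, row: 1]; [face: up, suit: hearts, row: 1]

Group A, Group A, Group B, Group B

Every 'Group A' example satisfies: row ≥ 2. None of the 'Group B' examples do.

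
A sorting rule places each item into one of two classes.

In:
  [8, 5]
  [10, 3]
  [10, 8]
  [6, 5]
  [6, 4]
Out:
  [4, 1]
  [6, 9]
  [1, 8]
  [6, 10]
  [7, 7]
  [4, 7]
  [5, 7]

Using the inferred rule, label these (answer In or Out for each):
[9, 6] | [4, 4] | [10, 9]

In, Out, In

'In' ⟺ first > second AND sum ≥ 9.
[9, 6]: In (9 > 6, 9+6 = 15).
[4, 4]: Out (4 = 4, 4+4 = 8).
[10, 9]: In (10 > 9, 10+9 = 19).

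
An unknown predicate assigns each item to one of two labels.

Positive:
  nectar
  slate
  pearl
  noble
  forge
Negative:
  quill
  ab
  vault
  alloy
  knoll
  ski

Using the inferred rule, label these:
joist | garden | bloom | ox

The pattern is that an item is 'Positive' exactly when: contains 'e'.

Negative, Positive, Negative, Negative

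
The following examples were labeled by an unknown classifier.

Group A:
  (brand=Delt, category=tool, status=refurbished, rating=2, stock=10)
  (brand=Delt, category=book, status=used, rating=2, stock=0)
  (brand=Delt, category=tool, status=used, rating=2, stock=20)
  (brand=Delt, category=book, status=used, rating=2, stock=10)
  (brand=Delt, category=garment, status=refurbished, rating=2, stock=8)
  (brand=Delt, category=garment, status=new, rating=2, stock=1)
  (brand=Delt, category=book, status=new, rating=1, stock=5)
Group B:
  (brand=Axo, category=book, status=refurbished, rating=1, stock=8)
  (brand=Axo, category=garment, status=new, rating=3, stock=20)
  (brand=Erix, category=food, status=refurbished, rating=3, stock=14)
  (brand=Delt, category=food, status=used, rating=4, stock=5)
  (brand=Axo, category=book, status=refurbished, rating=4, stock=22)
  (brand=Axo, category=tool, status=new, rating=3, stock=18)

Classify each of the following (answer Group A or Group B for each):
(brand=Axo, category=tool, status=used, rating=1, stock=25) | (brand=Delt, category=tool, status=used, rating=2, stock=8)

The classifier is using: brand is Delt AND rating ≤ 2.

Group B, Group A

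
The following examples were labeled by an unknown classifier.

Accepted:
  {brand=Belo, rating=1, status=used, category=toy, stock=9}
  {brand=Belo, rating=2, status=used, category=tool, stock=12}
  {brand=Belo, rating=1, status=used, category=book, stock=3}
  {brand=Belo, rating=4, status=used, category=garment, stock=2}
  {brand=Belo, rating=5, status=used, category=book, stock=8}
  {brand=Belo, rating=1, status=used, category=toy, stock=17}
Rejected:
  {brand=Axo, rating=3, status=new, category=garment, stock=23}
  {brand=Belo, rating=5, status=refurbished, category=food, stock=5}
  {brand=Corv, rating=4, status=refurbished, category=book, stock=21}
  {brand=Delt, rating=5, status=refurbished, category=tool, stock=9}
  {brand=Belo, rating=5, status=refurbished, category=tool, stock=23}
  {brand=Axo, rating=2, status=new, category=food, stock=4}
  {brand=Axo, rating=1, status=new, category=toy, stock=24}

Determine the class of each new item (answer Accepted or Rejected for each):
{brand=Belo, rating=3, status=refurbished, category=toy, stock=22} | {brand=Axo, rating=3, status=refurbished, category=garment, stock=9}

Rejected, Rejected

'Accepted' ⟺ status is used.
{brand=Belo, rating=3, status=refurbished, category=toy, stock=22} → status is refurbished → Rejected.
{brand=Axo, rating=3, status=refurbished, category=garment, stock=9} → status is refurbished → Rejected.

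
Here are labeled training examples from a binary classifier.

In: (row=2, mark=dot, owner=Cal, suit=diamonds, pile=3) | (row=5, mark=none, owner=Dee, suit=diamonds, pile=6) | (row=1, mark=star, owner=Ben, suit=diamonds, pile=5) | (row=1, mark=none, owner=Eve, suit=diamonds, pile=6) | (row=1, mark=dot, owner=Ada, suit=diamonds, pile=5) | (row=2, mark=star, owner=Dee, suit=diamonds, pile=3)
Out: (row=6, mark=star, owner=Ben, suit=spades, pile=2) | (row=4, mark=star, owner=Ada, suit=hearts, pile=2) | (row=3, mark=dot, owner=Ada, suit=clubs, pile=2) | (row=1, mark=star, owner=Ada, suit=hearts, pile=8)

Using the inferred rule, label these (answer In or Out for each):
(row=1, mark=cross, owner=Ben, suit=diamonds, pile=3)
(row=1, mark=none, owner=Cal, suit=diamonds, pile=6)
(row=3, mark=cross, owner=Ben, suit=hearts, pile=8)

In, In, Out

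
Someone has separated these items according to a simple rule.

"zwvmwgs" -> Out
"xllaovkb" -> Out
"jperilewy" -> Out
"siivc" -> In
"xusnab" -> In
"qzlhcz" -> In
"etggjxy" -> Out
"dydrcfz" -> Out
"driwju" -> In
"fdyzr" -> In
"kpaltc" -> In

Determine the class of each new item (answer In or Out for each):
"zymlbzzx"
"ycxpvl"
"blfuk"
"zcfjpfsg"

'In' ⟺ length ≤ 6.

Out, In, In, Out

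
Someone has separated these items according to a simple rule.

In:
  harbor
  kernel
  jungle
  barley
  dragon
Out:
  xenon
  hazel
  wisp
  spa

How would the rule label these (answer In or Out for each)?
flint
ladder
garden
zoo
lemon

Out, In, In, Out, Out

The pattern is that an item is 'In' exactly when: length 6.
flint: Out (length 5). ladder: In (length 6). garden: In (length 6). zoo: Out (length 3). lemon: Out (length 5).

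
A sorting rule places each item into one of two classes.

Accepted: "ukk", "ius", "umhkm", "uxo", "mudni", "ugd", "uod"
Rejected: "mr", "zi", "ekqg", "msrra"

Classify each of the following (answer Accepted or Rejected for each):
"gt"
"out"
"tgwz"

Rejected, Accepted, Rejected

Looking at the examples, the only property every 'Accepted' case has and every 'Rejected' case lacks is: contains 'u'.
"gt": Rejected (no 'u'). "out": Accepted (has 'u'). "tgwz": Rejected (no 'u').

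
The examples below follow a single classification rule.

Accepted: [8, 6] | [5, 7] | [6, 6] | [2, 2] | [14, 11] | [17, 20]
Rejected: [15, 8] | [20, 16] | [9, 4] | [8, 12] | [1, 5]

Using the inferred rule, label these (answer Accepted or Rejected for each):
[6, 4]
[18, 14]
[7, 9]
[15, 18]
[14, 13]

The distinguishing property — |first − second| ≤ 3 — holds for all the 'Accepted' cases and none of the 'Rejected' cases.

Accepted, Rejected, Accepted, Accepted, Accepted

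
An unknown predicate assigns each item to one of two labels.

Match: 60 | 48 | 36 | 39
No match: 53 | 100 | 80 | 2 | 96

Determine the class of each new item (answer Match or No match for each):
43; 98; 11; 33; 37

The distinguishing property — multiple of 3 AND at most 60 — holds for all the 'Match' cases and none of the 'No match' cases.

No match, No match, No match, Match, No match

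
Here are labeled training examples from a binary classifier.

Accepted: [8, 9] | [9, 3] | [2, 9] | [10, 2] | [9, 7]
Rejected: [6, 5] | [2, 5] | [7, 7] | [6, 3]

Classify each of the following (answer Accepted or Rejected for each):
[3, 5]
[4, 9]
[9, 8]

Rejected, Accepted, Accepted

The simplest hypothesis consistent with all the labels is: max ≥ 8.
[3, 5] → max 5 → Rejected.
[4, 9] → max 9 → Accepted.
[9, 8] → max 9 → Accepted.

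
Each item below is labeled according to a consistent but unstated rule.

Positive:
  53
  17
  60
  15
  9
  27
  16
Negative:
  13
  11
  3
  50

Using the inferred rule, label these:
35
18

Positive, Positive

Every 'Positive' example satisfies: digit sum ≥ 6. None of the 'Negative' examples do.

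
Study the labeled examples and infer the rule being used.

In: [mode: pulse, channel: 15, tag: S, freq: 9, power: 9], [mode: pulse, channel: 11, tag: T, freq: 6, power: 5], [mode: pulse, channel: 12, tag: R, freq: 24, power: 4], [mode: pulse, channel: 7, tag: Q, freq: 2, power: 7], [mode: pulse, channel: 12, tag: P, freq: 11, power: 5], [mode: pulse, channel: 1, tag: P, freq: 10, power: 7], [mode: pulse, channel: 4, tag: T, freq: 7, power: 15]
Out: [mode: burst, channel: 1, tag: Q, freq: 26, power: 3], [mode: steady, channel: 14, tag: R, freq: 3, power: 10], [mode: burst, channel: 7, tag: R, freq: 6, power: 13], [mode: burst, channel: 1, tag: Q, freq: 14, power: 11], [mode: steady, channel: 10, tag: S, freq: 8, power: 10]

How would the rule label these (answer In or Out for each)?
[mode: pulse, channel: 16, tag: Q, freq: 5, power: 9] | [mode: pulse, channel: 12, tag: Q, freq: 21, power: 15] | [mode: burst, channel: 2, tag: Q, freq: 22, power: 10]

In, In, Out

The pattern is that an item is 'In' exactly when: mode is pulse.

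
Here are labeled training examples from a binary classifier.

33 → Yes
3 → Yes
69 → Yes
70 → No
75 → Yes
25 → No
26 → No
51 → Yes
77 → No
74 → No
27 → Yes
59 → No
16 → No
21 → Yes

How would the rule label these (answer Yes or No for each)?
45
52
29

Yes, No, No

All 'Yes' examples share one property — multiple of 3 — and every 'No' example lacks it.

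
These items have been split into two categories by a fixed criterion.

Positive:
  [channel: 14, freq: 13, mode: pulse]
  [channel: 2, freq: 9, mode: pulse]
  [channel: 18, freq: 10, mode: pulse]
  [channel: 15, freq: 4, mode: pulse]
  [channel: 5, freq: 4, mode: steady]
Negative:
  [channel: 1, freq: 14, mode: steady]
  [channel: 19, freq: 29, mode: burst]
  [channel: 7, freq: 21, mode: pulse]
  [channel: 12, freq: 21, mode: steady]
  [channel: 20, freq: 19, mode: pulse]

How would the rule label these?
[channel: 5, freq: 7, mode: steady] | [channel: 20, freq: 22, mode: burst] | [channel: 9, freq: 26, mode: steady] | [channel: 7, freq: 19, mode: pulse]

A rule that fits every label: freq ≤ 13 — true of each 'Positive' example, false of each 'Negative' one.

Positive, Negative, Negative, Negative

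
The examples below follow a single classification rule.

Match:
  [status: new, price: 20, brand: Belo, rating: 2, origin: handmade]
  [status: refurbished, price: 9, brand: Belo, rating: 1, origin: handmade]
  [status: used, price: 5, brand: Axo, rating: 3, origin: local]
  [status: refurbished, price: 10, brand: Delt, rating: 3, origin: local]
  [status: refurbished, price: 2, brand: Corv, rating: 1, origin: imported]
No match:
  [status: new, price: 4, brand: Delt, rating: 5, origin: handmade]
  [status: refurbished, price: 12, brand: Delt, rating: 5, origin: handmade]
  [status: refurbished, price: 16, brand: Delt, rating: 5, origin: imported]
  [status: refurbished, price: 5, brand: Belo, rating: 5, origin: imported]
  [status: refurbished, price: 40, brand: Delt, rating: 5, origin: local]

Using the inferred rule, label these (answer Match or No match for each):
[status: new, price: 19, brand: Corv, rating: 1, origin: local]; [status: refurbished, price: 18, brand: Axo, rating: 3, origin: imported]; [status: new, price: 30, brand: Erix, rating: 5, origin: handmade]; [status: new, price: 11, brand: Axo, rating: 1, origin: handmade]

Match, Match, No match, Match

The common property of the 'Match' items is: rating ≤ 3. No 'No match' item has it.
[status: new, price: 19, brand: Corv, rating: 1, origin: local]: rating = 1, meets the rule → Match.
[status: refurbished, price: 18, brand: Axo, rating: 3, origin: imported]: rating = 3, meets the rule → Match.
[status: new, price: 30, brand: Erix, rating: 5, origin: handmade]: rating = 5, fails the rule → No match.
[status: new, price: 11, brand: Axo, rating: 1, origin: handmade]: rating = 1, meets the rule → Match.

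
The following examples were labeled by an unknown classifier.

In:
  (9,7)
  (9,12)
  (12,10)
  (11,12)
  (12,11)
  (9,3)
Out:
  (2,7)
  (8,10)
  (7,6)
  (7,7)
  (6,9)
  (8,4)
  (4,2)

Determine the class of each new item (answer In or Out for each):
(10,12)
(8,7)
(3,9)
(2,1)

In, Out, Out, Out

The pattern is that an item is 'In' exactly when: first ≥ 9.
(10,12): In (first 10).
(8,7): Out (first 8).
(3,9): Out (first 3).
(2,1): Out (first 2).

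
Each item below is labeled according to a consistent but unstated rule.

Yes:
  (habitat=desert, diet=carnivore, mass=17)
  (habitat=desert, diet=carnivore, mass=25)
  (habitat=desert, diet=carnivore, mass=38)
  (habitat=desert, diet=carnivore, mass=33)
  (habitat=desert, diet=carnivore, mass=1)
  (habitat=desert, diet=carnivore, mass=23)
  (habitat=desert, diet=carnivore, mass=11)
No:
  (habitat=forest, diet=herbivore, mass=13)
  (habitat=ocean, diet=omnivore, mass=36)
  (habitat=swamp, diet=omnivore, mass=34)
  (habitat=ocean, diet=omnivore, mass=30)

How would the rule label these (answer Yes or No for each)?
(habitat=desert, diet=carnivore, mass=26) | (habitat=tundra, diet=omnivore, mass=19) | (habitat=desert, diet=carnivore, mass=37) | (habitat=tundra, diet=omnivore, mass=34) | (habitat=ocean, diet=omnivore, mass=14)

The rule appears to be: diet is carnivore.
(habitat=desert, diet=carnivore, mass=26) — diet is carnivore, hence Yes. (habitat=tundra, diet=omnivore, mass=19) — diet is omnivore, hence No. (habitat=desert, diet=carnivore, mass=37) — diet is carnivore, hence Yes. (habitat=tundra, diet=omnivore, mass=34) — diet is omnivore, hence No. (habitat=ocean, diet=omnivore, mass=14) — diet is omnivore, hence No.

Yes, No, Yes, No, No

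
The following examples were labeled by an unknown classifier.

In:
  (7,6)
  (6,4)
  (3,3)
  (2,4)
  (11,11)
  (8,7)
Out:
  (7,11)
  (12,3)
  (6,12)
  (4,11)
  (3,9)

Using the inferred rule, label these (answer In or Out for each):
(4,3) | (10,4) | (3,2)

Every 'In' example satisfies: |first − second| ≤ 2. None of the 'Out' examples do.

In, Out, In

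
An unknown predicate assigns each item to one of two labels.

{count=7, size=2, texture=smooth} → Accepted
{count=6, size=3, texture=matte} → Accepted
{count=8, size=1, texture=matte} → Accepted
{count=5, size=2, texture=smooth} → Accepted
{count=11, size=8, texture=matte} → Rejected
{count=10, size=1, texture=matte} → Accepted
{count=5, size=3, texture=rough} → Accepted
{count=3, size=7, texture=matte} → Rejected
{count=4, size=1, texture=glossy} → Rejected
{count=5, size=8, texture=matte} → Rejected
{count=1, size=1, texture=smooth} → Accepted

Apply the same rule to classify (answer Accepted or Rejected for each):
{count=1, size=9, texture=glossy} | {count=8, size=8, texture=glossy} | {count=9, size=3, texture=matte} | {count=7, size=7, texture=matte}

Rejected, Rejected, Accepted, Rejected

'Accepted' ⟺ count ≠ 4 AND size ≤ 3.
{count=1, size=9, texture=glossy} — count = 1, size = 9, hence Rejected.
{count=8, size=8, texture=glossy} — count = 8, size = 8, hence Rejected.
{count=9, size=3, texture=matte} — count = 9, size = 3, hence Accepted.
{count=7, size=7, texture=matte} — count = 7, size = 7, hence Rejected.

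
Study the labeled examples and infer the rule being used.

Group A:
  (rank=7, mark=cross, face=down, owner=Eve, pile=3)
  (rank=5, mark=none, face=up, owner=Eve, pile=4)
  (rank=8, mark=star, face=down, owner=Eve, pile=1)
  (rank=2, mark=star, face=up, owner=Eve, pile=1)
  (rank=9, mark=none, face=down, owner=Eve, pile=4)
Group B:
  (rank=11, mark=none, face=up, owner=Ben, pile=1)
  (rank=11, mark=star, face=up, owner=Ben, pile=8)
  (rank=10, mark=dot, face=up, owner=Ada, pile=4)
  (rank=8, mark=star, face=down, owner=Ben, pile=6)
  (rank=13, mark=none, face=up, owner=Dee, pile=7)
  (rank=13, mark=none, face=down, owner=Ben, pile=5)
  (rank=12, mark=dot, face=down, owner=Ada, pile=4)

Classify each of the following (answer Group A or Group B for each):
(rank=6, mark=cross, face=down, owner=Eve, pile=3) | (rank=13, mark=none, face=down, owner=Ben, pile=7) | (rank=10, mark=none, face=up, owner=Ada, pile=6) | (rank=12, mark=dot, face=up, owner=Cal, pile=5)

Group A, Group B, Group B, Group B

The pattern is that an item is 'Group A' exactly when: owner is Eve.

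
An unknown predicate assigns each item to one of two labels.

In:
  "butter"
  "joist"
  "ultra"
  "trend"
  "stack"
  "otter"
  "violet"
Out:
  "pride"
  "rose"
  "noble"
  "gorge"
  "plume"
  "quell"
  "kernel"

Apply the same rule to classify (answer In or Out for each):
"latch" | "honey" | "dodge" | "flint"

In, Out, Out, In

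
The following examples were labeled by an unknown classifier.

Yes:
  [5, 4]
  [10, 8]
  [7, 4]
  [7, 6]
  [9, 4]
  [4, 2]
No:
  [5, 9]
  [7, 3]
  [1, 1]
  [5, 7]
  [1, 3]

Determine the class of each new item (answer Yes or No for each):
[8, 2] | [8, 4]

Yes, Yes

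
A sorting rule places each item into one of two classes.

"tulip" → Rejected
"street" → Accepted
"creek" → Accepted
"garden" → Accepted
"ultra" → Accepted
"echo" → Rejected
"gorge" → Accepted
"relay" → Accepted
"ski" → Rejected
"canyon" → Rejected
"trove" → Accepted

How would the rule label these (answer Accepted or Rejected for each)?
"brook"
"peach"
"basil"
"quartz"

'Accepted' ⟺ contains 'r'.
"brook" — has 'r', hence Accepted. "peach" — no 'r', hence Rejected. "basil" — no 'r', hence Rejected. "quartz" — has 'r', hence Accepted.

Accepted, Rejected, Rejected, Accepted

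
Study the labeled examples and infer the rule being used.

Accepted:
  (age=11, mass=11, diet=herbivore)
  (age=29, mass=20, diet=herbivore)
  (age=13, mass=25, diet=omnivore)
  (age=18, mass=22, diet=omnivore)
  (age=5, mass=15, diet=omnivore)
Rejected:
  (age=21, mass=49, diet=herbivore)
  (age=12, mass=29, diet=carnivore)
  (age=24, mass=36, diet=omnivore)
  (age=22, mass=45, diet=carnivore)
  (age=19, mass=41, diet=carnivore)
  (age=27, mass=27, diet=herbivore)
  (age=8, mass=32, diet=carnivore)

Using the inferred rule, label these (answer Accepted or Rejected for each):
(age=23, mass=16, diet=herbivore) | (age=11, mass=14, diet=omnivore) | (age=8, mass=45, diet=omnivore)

Accepted, Accepted, Rejected

The rule appears to be: mass ≤ 25.
(age=23, mass=16, diet=herbivore): mass = 16, passes → Accepted. (age=11, mass=14, diet=omnivore): mass = 14, passes → Accepted. (age=8, mass=45, diet=omnivore): mass = 45, does not fit → Rejected.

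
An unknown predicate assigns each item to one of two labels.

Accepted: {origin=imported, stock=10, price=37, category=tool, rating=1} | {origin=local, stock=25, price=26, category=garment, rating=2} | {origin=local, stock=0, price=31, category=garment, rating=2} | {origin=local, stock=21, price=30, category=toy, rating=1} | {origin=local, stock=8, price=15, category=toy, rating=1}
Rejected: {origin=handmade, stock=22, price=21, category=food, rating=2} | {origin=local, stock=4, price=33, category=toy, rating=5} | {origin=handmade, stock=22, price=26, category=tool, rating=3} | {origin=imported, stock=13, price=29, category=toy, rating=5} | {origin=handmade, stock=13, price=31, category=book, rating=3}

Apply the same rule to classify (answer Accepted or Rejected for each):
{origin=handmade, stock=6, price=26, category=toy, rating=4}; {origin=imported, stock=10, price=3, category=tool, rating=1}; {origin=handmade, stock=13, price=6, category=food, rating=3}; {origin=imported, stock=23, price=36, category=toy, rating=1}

Rejected, Accepted, Rejected, Accepted

The simplest hypothesis consistent with all the labels is: category is garment OR rating = 1.
{origin=handmade, stock=6, price=26, category=toy, rating=4}: category is toy, rating = 4, does not fit → Rejected. {origin=imported, stock=10, price=3, category=tool, rating=1}: category is tool, rating = 1, fits → Accepted. {origin=handmade, stock=13, price=6, category=food, rating=3}: category is food, rating = 3, does not fit → Rejected. {origin=imported, stock=23, price=36, category=toy, rating=1}: category is toy, rating = 1, fits → Accepted.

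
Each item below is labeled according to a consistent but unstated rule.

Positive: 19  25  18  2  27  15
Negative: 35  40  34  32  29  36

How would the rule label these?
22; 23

Positive, Positive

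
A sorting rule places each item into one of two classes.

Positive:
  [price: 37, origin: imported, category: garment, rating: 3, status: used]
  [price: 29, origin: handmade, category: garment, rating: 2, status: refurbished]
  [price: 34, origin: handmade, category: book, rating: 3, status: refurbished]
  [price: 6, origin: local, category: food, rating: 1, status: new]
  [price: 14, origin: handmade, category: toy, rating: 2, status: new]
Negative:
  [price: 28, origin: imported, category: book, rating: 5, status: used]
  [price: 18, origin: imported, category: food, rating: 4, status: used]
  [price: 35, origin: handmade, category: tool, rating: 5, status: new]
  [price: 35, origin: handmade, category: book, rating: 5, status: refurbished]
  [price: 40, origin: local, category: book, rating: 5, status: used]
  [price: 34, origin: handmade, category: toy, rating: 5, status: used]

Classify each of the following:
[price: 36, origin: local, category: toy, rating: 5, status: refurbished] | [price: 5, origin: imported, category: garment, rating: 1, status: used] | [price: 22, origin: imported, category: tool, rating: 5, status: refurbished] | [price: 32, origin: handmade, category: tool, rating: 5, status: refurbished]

The common property of the 'Positive' items is: rating ≤ 3. No 'Negative' item has it.
[price: 36, origin: local, category: toy, rating: 5, status: refurbished]: rating = 5 — does not fit, so Negative. [price: 5, origin: imported, category: garment, rating: 1, status: used]: rating = 1 — meets the rule, so Positive. [price: 22, origin: imported, category: tool, rating: 5, status: refurbished]: rating = 5 — does not fit, so Negative. [price: 32, origin: handmade, category: tool, rating: 5, status: refurbished]: rating = 5 — does not fit, so Negative.

Negative, Positive, Negative, Negative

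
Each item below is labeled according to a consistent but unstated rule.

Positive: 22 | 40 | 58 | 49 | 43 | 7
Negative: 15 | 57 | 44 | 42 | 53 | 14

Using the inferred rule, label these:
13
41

Positive, Negative

'Positive' ⟺ ≡ 1 (mod 3).
13 — 13 mod 3 = 1, hence Positive. 41 — 41 mod 3 = 2, hence Negative.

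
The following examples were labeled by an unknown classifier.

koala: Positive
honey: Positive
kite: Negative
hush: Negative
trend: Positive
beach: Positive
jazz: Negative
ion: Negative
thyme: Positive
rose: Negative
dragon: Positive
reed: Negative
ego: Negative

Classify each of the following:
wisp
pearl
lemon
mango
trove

Negative, Positive, Positive, Positive, Positive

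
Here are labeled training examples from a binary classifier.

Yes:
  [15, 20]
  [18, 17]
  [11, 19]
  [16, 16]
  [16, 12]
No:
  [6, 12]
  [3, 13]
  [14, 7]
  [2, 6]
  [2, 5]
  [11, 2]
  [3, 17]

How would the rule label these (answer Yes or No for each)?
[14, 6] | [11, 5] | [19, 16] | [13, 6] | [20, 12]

No, No, Yes, No, Yes

The pattern is that an item is 'Yes' exactly when: sum ≥ 28.
[14, 6]: 14+6 = 20, doesn't match → No.
[11, 5]: 11+5 = 16, doesn't match → No.
[19, 16]: 19+16 = 35, fits → Yes.
[13, 6]: 13+6 = 19, doesn't match → No.
[20, 12]: 20+12 = 32, fits → Yes.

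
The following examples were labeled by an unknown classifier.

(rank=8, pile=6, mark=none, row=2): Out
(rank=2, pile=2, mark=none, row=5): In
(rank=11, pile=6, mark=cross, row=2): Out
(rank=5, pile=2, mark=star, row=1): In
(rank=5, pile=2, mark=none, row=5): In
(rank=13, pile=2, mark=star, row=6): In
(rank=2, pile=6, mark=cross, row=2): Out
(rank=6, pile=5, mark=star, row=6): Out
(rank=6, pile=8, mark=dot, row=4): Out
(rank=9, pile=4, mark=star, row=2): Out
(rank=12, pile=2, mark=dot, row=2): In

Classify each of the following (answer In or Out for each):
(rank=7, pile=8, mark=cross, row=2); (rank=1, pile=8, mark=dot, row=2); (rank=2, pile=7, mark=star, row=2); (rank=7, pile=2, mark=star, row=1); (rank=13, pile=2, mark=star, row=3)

Every 'In' example satisfies: pile = 2. None of the 'Out' examples do.
(rank=7, pile=8, mark=cross, row=2): pile = 8, fails this test → Out.
(rank=1, pile=8, mark=dot, row=2): pile = 8, fails this test → Out.
(rank=2, pile=7, mark=star, row=2): pile = 7, fails this test → Out.
(rank=7, pile=2, mark=star, row=1): pile = 2, matches → In.
(rank=13, pile=2, mark=star, row=3): pile = 2, matches → In.

Out, Out, Out, In, In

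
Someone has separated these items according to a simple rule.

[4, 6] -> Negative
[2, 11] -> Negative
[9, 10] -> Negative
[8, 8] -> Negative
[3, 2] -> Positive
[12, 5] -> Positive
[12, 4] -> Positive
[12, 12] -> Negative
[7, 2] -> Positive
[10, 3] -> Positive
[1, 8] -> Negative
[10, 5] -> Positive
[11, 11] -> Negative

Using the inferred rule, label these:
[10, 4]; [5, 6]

Positive, Negative

One predicate separates the groups cleanly: first > second.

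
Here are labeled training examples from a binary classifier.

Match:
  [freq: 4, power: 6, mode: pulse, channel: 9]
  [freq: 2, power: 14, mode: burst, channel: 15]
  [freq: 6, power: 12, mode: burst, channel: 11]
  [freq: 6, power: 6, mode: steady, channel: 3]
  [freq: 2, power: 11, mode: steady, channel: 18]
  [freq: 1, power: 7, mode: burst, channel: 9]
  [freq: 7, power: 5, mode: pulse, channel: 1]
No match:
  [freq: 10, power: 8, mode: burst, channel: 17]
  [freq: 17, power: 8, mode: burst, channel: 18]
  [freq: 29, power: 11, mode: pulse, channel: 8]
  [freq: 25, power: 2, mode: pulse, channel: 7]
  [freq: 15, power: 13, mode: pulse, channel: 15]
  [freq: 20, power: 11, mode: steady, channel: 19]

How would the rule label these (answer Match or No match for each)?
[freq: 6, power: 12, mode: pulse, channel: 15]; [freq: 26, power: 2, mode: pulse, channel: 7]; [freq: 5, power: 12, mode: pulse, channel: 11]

'Match' ⟺ freq ≤ 7.
[freq: 6, power: 12, mode: pulse, channel: 15] — freq = 6, hence Match.
[freq: 26, power: 2, mode: pulse, channel: 7] — freq = 26, hence No match.
[freq: 5, power: 12, mode: pulse, channel: 11] — freq = 5, hence Match.

Match, No match, Match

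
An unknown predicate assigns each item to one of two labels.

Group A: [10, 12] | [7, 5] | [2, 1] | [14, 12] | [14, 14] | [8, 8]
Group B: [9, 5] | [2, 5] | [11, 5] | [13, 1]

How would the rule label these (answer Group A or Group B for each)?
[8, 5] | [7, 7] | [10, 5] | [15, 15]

'Group A' ⟺ |first − second| ≤ 2.

Group B, Group A, Group B, Group A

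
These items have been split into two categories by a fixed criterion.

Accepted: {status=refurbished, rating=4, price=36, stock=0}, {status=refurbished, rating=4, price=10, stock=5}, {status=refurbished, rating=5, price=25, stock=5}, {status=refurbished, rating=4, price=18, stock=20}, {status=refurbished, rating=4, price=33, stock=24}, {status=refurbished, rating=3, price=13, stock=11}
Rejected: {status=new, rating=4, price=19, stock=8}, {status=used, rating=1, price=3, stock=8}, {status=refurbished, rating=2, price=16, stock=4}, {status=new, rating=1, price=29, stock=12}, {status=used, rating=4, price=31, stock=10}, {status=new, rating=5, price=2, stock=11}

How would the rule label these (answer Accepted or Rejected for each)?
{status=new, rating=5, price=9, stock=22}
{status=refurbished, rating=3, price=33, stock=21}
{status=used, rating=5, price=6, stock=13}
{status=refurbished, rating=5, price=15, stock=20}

Rejected, Accepted, Rejected, Accepted

The simplest hypothesis consistent with all the labels is: status is refurbished AND rating ≥ 3.
{status=new, rating=5, price=9, stock=22} → status is new, rating = 5 → Rejected.
{status=refurbished, rating=3, price=33, stock=21} → status is refurbished, rating = 3 → Accepted.
{status=used, rating=5, price=6, stock=13} → status is used, rating = 5 → Rejected.
{status=refurbished, rating=5, price=15, stock=20} → status is refurbished, rating = 5 → Accepted.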